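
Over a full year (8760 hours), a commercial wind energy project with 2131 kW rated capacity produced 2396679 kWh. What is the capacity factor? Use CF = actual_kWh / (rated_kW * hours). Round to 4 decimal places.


Capacity factor = actual output / maximum possible output
Maximum possible = rated * hours = 2131 * 8760 = 18667560 kWh
CF = 2396679 / 18667560
CF = 0.1284

0.1284


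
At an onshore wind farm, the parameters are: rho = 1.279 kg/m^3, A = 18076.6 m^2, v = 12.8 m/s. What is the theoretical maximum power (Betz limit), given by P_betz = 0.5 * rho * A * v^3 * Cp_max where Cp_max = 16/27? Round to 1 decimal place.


The Betz coefficient Cp_max = 16/27 = 0.5926
v^3 = 12.8^3 = 2097.152
P_betz = 0.5 * rho * A * v^3 * Cp_max
P_betz = 0.5 * 1.279 * 18076.6 * 2097.152 * 0.5926
P_betz = 14366250.2 W

14366250.2


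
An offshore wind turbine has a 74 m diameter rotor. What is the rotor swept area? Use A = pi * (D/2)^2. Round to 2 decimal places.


Compute the rotor radius:
  r = D / 2 = 74 / 2 = 37.0 m
Calculate swept area:
  A = pi * r^2 = pi * 37.0^2
  A = 4300.84 m^2

4300.84


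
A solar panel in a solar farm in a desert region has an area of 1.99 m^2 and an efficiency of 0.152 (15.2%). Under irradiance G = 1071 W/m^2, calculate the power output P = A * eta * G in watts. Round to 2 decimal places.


Use the solar power formula P = A * eta * G.
Given: A = 1.99 m^2, eta = 0.152, G = 1071 W/m^2
P = 1.99 * 0.152 * 1071
P = 323.96 W

323.96


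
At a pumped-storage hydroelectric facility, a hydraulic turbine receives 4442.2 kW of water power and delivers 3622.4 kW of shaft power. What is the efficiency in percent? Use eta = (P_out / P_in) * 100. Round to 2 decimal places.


Turbine efficiency = (output power / input power) * 100
eta = (3622.4 / 4442.2) * 100
eta = 81.55%

81.55


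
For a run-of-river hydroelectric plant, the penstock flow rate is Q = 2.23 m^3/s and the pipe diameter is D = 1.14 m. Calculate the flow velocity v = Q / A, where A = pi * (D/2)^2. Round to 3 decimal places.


Compute pipe cross-sectional area:
  A = pi * (D/2)^2 = pi * (1.14/2)^2 = 1.0207 m^2
Calculate velocity:
  v = Q / A = 2.23 / 1.0207
  v = 2.185 m/s

2.185


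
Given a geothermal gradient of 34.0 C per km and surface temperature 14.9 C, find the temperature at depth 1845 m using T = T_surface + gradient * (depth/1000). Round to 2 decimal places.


Convert depth to km: 1845 / 1000 = 1.845 km
Temperature increase = gradient * depth_km = 34.0 * 1.845 = 62.73 C
Temperature at depth = T_surface + delta_T = 14.9 + 62.73
T = 77.63 C

77.63


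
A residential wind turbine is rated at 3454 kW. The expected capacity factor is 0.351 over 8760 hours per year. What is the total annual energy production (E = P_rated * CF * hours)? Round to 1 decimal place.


Annual energy = rated_kW * capacity_factor * hours_per_year
Given: P_rated = 3454 kW, CF = 0.351, hours = 8760
E = 3454 * 0.351 * 8760
E = 10620221.0 kWh

10620221.0


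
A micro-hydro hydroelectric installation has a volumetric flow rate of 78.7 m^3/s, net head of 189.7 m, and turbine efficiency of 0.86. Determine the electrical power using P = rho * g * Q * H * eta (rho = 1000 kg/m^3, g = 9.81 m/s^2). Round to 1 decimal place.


Apply the hydropower formula P = rho * g * Q * H * eta
rho * g = 1000 * 9.81 = 9810.0
P = 9810.0 * 78.7 * 189.7 * 0.86
P = 125953291.7 W

125953291.7


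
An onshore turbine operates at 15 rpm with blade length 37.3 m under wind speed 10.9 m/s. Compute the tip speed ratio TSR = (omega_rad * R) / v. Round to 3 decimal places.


Convert rotational speed to rad/s:
  omega = 15 * 2 * pi / 60 = 1.5708 rad/s
Compute tip speed:
  v_tip = omega * R = 1.5708 * 37.3 = 58.591 m/s
Tip speed ratio:
  TSR = v_tip / v_wind = 58.591 / 10.9 = 5.375

5.375


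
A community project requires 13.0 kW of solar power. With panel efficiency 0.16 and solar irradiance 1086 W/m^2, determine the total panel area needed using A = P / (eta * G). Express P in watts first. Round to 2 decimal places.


Convert target power to watts: P = 13.0 * 1000 = 13000.0 W
Compute denominator: eta * G = 0.16 * 1086 = 173.76
Required area A = P / (eta * G) = 13000.0 / 173.76
A = 74.82 m^2

74.82


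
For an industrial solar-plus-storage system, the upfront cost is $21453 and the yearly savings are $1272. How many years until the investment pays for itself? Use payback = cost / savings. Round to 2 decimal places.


Simple payback period = initial cost / annual savings
Payback = 21453 / 1272
Payback = 16.87 years

16.87


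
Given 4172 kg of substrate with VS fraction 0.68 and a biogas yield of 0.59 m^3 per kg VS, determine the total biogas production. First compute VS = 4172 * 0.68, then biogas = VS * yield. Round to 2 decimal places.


Compute volatile solids:
  VS = mass * VS_fraction = 4172 * 0.68 = 2836.96 kg
Calculate biogas volume:
  Biogas = VS * specific_yield = 2836.96 * 0.59
  Biogas = 1673.81 m^3

1673.81


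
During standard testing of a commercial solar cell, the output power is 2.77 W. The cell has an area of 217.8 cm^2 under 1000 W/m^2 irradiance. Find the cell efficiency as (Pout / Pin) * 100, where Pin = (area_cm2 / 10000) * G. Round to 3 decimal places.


First compute the input power:
  Pin = area_cm2 / 10000 * G = 217.8 / 10000 * 1000 = 21.78 W
Then compute efficiency:
  Efficiency = (Pout / Pin) * 100 = (2.77 / 21.78) * 100
  Efficiency = 12.718%

12.718


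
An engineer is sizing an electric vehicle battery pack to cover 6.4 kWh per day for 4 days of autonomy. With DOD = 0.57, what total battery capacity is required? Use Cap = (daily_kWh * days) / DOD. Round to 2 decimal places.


Total energy needed = daily * days = 6.4 * 4 = 25.6 kWh
Account for depth of discharge:
  Cap = total_energy / DOD = 25.6 / 0.57
  Cap = 44.91 kWh

44.91


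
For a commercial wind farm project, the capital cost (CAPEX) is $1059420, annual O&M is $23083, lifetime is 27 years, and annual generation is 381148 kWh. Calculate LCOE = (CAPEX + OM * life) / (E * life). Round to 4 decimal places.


Total cost = CAPEX + OM * lifetime = 1059420 + 23083 * 27 = 1059420 + 623241 = 1682661
Total generation = annual * lifetime = 381148 * 27 = 10290996 kWh
LCOE = 1682661 / 10290996
LCOE = 0.1635 $/kWh

0.1635


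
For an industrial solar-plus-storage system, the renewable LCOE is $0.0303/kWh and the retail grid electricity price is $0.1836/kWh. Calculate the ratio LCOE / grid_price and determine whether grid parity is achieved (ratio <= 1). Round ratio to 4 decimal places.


Compare LCOE to grid price:
  LCOE = $0.0303/kWh, Grid price = $0.1836/kWh
  Ratio = LCOE / grid_price = 0.0303 / 0.1836 = 0.1650
  Grid parity achieved (ratio <= 1)? yes

0.1650


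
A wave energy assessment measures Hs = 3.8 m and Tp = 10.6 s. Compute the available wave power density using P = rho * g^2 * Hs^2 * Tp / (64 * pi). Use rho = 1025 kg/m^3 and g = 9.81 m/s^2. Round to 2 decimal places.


Apply wave power formula:
  g^2 = 9.81^2 = 96.2361
  Hs^2 = 3.8^2 = 14.44
  Numerator = rho * g^2 * Hs^2 * Tp = 1025 * 96.2361 * 14.44 * 10.6 = 15098539.47
  Denominator = 64 * pi = 201.0619
  P = 15098539.47 / 201.0619 = 75093.97 W/m

75093.97


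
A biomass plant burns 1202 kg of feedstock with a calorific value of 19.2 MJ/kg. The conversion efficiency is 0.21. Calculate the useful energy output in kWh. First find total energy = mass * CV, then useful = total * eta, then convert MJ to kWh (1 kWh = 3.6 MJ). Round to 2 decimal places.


Total energy = mass * CV = 1202 * 19.2 = 23078.4 MJ
Useful energy = total * eta = 23078.4 * 0.21 = 4846.46 MJ
Convert to kWh: 4846.46 / 3.6
Useful energy = 1346.24 kWh

1346.24


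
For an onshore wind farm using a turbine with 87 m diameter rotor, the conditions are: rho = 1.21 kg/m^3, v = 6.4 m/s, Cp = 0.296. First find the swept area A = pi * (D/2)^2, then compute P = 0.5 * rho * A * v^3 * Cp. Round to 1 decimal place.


Step 1 -- Compute swept area:
  A = pi * (D/2)^2 = pi * (87/2)^2 = 5944.68 m^2
Step 2 -- Apply wind power equation:
  P = 0.5 * rho * A * v^3 * Cp
  v^3 = 6.4^3 = 262.144
  P = 0.5 * 1.21 * 5944.68 * 262.144 * 0.296
  P = 279071.4 W

279071.4


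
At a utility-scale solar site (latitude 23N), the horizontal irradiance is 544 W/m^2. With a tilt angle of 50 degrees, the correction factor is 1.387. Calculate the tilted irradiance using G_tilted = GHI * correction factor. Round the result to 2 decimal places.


Identify the given values:
  GHI = 544 W/m^2, tilt correction factor = 1.387
Apply the formula G_tilted = GHI * factor:
  G_tilted = 544 * 1.387
  G_tilted = 754.53 W/m^2

754.53


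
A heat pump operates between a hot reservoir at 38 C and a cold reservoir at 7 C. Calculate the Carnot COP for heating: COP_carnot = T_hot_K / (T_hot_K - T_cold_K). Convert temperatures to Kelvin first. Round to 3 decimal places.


Convert to Kelvin:
  T_hot = 38 + 273.15 = 311.15 K
  T_cold = 7 + 273.15 = 280.15 K
Apply Carnot COP formula:
  COP = T_hot_K / (T_hot_K - T_cold_K) = 311.15 / 31.0
  COP = 10.037

10.037


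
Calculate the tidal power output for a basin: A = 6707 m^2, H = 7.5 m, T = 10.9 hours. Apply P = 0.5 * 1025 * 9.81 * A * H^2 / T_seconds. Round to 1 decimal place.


Convert period to seconds: T = 10.9 * 3600 = 39240.0 s
H^2 = 7.5^2 = 56.25
P = 0.5 * rho * g * A * H^2 / T
P = 0.5 * 1025 * 9.81 * 6707 * 56.25 / 39240.0
P = 48337.6 W

48337.6


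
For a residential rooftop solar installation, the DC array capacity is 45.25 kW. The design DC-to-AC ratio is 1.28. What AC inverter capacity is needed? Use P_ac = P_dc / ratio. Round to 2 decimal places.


The inverter AC capacity is determined by the DC/AC ratio.
Given: P_dc = 45.25 kW, DC/AC ratio = 1.28
P_ac = P_dc / ratio = 45.25 / 1.28
P_ac = 35.35 kW

35.35


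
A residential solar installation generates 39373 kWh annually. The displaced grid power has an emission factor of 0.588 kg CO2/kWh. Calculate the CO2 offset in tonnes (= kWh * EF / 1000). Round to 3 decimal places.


CO2 offset in kg = generation * emission_factor
CO2 offset = 39373 * 0.588 = 23151.32 kg
Convert to tonnes:
  CO2 offset = 23151.32 / 1000 = 23.151 tonnes

23.151


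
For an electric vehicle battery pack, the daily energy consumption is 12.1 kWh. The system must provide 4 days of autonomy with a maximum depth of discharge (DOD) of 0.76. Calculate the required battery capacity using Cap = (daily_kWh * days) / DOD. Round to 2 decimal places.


Total energy needed = daily * days = 12.1 * 4 = 48.4 kWh
Account for depth of discharge:
  Cap = total_energy / DOD = 48.4 / 0.76
  Cap = 63.68 kWh

63.68


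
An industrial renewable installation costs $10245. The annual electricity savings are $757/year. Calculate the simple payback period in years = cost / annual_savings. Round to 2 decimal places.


Simple payback period = initial cost / annual savings
Payback = 10245 / 757
Payback = 13.53 years

13.53


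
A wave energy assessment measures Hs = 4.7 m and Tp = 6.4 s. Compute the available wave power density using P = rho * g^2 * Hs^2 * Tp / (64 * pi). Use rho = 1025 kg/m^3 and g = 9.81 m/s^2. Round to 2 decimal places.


Apply wave power formula:
  g^2 = 9.81^2 = 96.2361
  Hs^2 = 4.7^2 = 22.09
  Numerator = rho * g^2 * Hs^2 * Tp = 1025 * 96.2361 * 22.09 * 6.4 = 13945611.75
  Denominator = 64 * pi = 201.0619
  P = 13945611.75 / 201.0619 = 69359.78 W/m

69359.78


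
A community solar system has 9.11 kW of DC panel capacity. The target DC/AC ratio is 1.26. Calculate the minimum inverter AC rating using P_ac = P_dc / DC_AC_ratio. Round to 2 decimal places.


The inverter AC capacity is determined by the DC/AC ratio.
Given: P_dc = 9.11 kW, DC/AC ratio = 1.26
P_ac = P_dc / ratio = 9.11 / 1.26
P_ac = 7.23 kW

7.23


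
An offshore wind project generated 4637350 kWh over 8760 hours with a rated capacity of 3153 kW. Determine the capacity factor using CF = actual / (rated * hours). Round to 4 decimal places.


Capacity factor = actual output / maximum possible output
Maximum possible = rated * hours = 3153 * 8760 = 27620280 kWh
CF = 4637350 / 27620280
CF = 0.1679

0.1679


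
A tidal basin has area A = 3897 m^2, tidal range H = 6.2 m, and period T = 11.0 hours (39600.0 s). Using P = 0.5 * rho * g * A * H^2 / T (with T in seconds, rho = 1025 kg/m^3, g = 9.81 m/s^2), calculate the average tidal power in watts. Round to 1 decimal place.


Convert period to seconds: T = 11.0 * 3600 = 39600.0 s
H^2 = 6.2^2 = 38.44
P = 0.5 * rho * g * A * H^2 / T
P = 0.5 * 1025 * 9.81 * 3897 * 38.44 / 39600.0
P = 19018.7 W

19018.7


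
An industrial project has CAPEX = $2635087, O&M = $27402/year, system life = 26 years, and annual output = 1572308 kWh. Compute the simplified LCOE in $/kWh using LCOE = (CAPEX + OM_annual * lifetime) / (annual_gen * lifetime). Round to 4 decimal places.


Total cost = CAPEX + OM * lifetime = 2635087 + 27402 * 26 = 2635087 + 712452 = 3347539
Total generation = annual * lifetime = 1572308 * 26 = 40880008 kWh
LCOE = 3347539 / 40880008
LCOE = 0.0819 $/kWh

0.0819


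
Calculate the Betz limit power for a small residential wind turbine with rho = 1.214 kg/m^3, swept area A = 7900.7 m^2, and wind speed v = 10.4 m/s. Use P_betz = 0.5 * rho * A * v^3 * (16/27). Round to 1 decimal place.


The Betz coefficient Cp_max = 16/27 = 0.5926
v^3 = 10.4^3 = 1124.864
P_betz = 0.5 * rho * A * v^3 * Cp_max
P_betz = 0.5 * 1.214 * 7900.7 * 1124.864 * 0.5926
P_betz = 3196763.4 W

3196763.4


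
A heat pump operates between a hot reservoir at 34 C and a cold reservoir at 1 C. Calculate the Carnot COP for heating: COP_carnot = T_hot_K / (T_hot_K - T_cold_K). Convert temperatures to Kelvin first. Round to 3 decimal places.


Convert to Kelvin:
  T_hot = 34 + 273.15 = 307.15 K
  T_cold = 1 + 273.15 = 274.15 K
Apply Carnot COP formula:
  COP = T_hot_K / (T_hot_K - T_cold_K) = 307.15 / 33.0
  COP = 9.308

9.308


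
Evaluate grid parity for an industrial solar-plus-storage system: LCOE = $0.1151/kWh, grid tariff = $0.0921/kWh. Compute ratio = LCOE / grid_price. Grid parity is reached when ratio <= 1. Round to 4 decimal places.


Compare LCOE to grid price:
  LCOE = $0.1151/kWh, Grid price = $0.0921/kWh
  Ratio = LCOE / grid_price = 0.1151 / 0.0921 = 1.2497
  Grid parity achieved (ratio <= 1)? no

1.2497


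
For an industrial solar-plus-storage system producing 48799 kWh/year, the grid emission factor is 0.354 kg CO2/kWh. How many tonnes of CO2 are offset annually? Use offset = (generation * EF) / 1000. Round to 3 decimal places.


CO2 offset in kg = generation * emission_factor
CO2 offset = 48799 * 0.354 = 17274.85 kg
Convert to tonnes:
  CO2 offset = 17274.85 / 1000 = 17.275 tonnes

17.275


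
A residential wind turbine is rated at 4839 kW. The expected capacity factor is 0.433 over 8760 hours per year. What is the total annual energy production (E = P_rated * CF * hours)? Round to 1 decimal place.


Annual energy = rated_kW * capacity_factor * hours_per_year
Given: P_rated = 4839 kW, CF = 0.433, hours = 8760
E = 4839 * 0.433 * 8760
E = 18354714.1 kWh

18354714.1


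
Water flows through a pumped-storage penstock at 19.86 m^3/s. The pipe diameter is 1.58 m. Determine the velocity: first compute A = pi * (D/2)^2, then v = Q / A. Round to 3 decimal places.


Compute pipe cross-sectional area:
  A = pi * (D/2)^2 = pi * (1.58/2)^2 = 1.9607 m^2
Calculate velocity:
  v = Q / A = 19.86 / 1.9607
  v = 10.129 m/s

10.129


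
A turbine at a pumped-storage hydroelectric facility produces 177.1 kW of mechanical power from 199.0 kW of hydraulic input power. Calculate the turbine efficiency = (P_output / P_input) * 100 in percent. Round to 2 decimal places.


Turbine efficiency = (output power / input power) * 100
eta = (177.1 / 199.0) * 100
eta = 88.99%

88.99


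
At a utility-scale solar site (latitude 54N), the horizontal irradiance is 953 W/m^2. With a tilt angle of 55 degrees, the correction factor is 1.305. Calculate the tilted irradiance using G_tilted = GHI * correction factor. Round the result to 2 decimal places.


Identify the given values:
  GHI = 953 W/m^2, tilt correction factor = 1.305
Apply the formula G_tilted = GHI * factor:
  G_tilted = 953 * 1.305
  G_tilted = 1243.67 W/m^2

1243.67


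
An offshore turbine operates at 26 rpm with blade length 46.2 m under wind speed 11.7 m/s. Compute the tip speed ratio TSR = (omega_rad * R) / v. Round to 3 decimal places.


Convert rotational speed to rad/s:
  omega = 26 * 2 * pi / 60 = 2.7227 rad/s
Compute tip speed:
  v_tip = omega * R = 2.7227 * 46.2 = 125.789 m/s
Tip speed ratio:
  TSR = v_tip / v_wind = 125.789 / 11.7 = 10.751

10.751


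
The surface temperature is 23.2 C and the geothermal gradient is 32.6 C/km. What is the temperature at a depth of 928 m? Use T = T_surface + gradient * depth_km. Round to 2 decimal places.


Convert depth to km: 928 / 1000 = 0.928 km
Temperature increase = gradient * depth_km = 32.6 * 0.928 = 30.25 C
Temperature at depth = T_surface + delta_T = 23.2 + 30.25
T = 53.45 C

53.45


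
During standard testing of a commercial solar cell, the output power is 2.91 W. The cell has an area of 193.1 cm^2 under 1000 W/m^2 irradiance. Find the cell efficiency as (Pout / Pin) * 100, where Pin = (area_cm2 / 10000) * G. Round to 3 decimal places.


First compute the input power:
  Pin = area_cm2 / 10000 * G = 193.1 / 10000 * 1000 = 19.31 W
Then compute efficiency:
  Efficiency = (Pout / Pin) * 100 = (2.91 / 19.31) * 100
  Efficiency = 15.070%

15.070


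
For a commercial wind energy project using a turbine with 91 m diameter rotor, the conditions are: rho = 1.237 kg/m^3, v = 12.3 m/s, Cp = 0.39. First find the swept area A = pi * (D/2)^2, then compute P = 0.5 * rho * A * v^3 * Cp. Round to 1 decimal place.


Step 1 -- Compute swept area:
  A = pi * (D/2)^2 = pi * (91/2)^2 = 6503.88 m^2
Step 2 -- Apply wind power equation:
  P = 0.5 * rho * A * v^3 * Cp
  v^3 = 12.3^3 = 1860.867
  P = 0.5 * 1.237 * 6503.88 * 1860.867 * 0.39
  P = 2919391.3 W

2919391.3


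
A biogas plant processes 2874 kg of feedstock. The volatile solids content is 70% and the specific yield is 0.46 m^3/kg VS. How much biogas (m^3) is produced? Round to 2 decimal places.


Compute volatile solids:
  VS = mass * VS_fraction = 2874 * 0.7 = 2011.8 kg
Calculate biogas volume:
  Biogas = VS * specific_yield = 2011.8 * 0.46
  Biogas = 925.43 m^3

925.43


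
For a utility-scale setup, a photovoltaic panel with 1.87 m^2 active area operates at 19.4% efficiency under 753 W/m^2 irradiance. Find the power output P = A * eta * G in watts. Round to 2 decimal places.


Use the solar power formula P = A * eta * G.
Given: A = 1.87 m^2, eta = 0.194, G = 753 W/m^2
P = 1.87 * 0.194 * 753
P = 273.17 W

273.17


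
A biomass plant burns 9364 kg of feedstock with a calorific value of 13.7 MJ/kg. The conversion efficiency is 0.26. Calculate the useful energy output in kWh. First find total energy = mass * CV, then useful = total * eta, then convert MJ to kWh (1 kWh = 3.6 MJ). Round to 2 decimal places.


Total energy = mass * CV = 9364 * 13.7 = 128286.8 MJ
Useful energy = total * eta = 128286.8 * 0.26 = 33354.57 MJ
Convert to kWh: 33354.57 / 3.6
Useful energy = 9265.16 kWh

9265.16


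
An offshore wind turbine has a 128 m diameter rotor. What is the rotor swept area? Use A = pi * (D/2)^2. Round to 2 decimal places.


Compute the rotor radius:
  r = D / 2 = 128 / 2 = 64.0 m
Calculate swept area:
  A = pi * r^2 = pi * 64.0^2
  A = 12867.96 m^2

12867.96


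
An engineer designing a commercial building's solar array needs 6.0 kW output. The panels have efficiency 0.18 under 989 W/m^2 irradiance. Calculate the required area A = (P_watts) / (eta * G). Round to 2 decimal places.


Convert target power to watts: P = 6.0 * 1000 = 6000.0 W
Compute denominator: eta * G = 0.18 * 989 = 178.02
Required area A = P / (eta * G) = 6000.0 / 178.02
A = 33.70 m^2

33.70


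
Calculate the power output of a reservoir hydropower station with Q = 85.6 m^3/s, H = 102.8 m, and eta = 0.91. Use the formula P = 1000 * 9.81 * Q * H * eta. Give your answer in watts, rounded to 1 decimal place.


Apply the hydropower formula P = rho * g * Q * H * eta
rho * g = 1000 * 9.81 = 9810.0
P = 9810.0 * 85.6 * 102.8 * 0.91
P = 78555623.3 W

78555623.3


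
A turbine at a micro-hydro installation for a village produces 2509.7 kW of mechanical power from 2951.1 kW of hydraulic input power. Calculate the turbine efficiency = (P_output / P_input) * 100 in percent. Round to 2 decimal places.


Turbine efficiency = (output power / input power) * 100
eta = (2509.7 / 2951.1) * 100
eta = 85.04%

85.04


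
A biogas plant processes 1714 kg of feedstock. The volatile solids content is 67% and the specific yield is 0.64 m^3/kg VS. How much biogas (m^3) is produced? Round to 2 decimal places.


Compute volatile solids:
  VS = mass * VS_fraction = 1714 * 0.67 = 1148.38 kg
Calculate biogas volume:
  Biogas = VS * specific_yield = 1148.38 * 0.64
  Biogas = 734.96 m^3

734.96


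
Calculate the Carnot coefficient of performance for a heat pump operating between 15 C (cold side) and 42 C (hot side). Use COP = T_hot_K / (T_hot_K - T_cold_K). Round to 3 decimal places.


Convert to Kelvin:
  T_hot = 42 + 273.15 = 315.15 K
  T_cold = 15 + 273.15 = 288.15 K
Apply Carnot COP formula:
  COP = T_hot_K / (T_hot_K - T_cold_K) = 315.15 / 27.0
  COP = 11.672

11.672


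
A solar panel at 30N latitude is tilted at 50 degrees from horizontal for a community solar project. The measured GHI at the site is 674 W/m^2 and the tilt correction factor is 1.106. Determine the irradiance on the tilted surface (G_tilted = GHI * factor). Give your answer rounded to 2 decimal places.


Identify the given values:
  GHI = 674 W/m^2, tilt correction factor = 1.106
Apply the formula G_tilted = GHI * factor:
  G_tilted = 674 * 1.106
  G_tilted = 745.44 W/m^2

745.44


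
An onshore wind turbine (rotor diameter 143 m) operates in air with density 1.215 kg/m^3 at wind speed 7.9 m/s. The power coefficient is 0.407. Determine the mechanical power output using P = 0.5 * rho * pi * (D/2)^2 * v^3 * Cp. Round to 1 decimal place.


Step 1 -- Compute swept area:
  A = pi * (D/2)^2 = pi * (143/2)^2 = 16060.61 m^2
Step 2 -- Apply wind power equation:
  P = 0.5 * rho * A * v^3 * Cp
  v^3 = 7.9^3 = 493.039
  P = 0.5 * 1.215 * 16060.61 * 493.039 * 0.407
  P = 1957870.3 W

1957870.3


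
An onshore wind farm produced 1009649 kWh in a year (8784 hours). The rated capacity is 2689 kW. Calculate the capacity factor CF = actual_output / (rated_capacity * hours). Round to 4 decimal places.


Capacity factor = actual output / maximum possible output
Maximum possible = rated * hours = 2689 * 8784 = 23620176 kWh
CF = 1009649 / 23620176
CF = 0.0427

0.0427


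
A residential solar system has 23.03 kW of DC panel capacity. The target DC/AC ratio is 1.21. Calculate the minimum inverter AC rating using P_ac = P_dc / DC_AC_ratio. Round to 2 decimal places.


The inverter AC capacity is determined by the DC/AC ratio.
Given: P_dc = 23.03 kW, DC/AC ratio = 1.21
P_ac = P_dc / ratio = 23.03 / 1.21
P_ac = 19.03 kW

19.03


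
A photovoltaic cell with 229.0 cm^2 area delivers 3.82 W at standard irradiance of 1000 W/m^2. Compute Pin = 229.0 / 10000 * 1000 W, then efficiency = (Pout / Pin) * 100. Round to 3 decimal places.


First compute the input power:
  Pin = area_cm2 / 10000 * G = 229.0 / 10000 * 1000 = 22.9 W
Then compute efficiency:
  Efficiency = (Pout / Pin) * 100 = (3.82 / 22.9) * 100
  Efficiency = 16.681%

16.681


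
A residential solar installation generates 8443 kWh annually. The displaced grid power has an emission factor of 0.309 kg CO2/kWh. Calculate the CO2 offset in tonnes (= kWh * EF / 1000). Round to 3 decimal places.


CO2 offset in kg = generation * emission_factor
CO2 offset = 8443 * 0.309 = 2608.89 kg
Convert to tonnes:
  CO2 offset = 2608.89 / 1000 = 2.609 tonnes

2.609


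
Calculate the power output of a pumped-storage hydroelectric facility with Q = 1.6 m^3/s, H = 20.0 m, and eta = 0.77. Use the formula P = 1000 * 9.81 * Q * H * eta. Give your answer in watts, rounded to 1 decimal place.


Apply the hydropower formula P = rho * g * Q * H * eta
rho * g = 1000 * 9.81 = 9810.0
P = 9810.0 * 1.6 * 20.0 * 0.77
P = 241718.4 W

241718.4


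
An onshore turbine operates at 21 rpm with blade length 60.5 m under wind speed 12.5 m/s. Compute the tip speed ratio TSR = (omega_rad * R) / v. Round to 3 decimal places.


Convert rotational speed to rad/s:
  omega = 21 * 2 * pi / 60 = 2.1991 rad/s
Compute tip speed:
  v_tip = omega * R = 2.1991 * 60.5 = 133.046 m/s
Tip speed ratio:
  TSR = v_tip / v_wind = 133.046 / 12.5 = 10.644

10.644


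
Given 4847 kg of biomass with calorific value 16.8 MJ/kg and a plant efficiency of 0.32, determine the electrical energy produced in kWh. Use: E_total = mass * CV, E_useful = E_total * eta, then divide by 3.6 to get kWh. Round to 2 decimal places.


Total energy = mass * CV = 4847 * 16.8 = 81429.6 MJ
Useful energy = total * eta = 81429.6 * 0.32 = 26057.47 MJ
Convert to kWh: 26057.47 / 3.6
Useful energy = 7238.19 kWh

7238.19


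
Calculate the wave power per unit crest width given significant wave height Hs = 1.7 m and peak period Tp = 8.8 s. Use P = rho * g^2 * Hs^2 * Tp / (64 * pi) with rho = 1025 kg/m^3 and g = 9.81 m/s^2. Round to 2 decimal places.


Apply wave power formula:
  g^2 = 9.81^2 = 96.2361
  Hs^2 = 1.7^2 = 2.89
  Numerator = rho * g^2 * Hs^2 * Tp = 1025 * 96.2361 * 2.89 * 8.8 = 2508663.41
  Denominator = 64 * pi = 201.0619
  P = 2508663.41 / 201.0619 = 12477.07 W/m

12477.07


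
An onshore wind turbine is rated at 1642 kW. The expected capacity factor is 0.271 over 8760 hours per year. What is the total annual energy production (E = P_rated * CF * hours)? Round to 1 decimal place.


Annual energy = rated_kW * capacity_factor * hours_per_year
Given: P_rated = 1642 kW, CF = 0.271, hours = 8760
E = 1642 * 0.271 * 8760
E = 3898042.3 kWh

3898042.3


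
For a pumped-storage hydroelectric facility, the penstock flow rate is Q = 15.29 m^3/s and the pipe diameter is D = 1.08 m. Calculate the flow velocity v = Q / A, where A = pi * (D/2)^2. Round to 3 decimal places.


Compute pipe cross-sectional area:
  A = pi * (D/2)^2 = pi * (1.08/2)^2 = 0.9161 m^2
Calculate velocity:
  v = Q / A = 15.29 / 0.9161
  v = 16.691 m/s

16.691


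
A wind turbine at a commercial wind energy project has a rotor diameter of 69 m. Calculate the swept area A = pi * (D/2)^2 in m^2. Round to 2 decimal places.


Compute the rotor radius:
  r = D / 2 = 69 / 2 = 34.5 m
Calculate swept area:
  A = pi * r^2 = pi * 34.5^2
  A = 3739.28 m^2

3739.28


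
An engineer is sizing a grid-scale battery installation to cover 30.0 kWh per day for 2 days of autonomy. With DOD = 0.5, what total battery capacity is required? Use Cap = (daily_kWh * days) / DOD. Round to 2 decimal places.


Total energy needed = daily * days = 30.0 * 2 = 60.0 kWh
Account for depth of discharge:
  Cap = total_energy / DOD = 60.0 / 0.5
  Cap = 120.00 kWh

120.00


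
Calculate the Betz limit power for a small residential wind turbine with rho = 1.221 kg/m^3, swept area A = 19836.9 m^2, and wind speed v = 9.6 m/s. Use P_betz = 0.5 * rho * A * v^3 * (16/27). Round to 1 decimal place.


The Betz coefficient Cp_max = 16/27 = 0.5926
v^3 = 9.6^3 = 884.736
P_betz = 0.5 * rho * A * v^3 * Cp_max
P_betz = 0.5 * 1.221 * 19836.9 * 884.736 * 0.5926
P_betz = 6349351.8 W

6349351.8


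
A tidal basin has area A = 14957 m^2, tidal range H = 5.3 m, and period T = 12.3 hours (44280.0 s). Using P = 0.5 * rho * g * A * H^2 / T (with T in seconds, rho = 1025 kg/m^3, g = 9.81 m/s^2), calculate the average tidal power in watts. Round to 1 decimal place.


Convert period to seconds: T = 12.3 * 3600 = 44280.0 s
H^2 = 5.3^2 = 28.09
P = 0.5 * rho * g * A * H^2 / T
P = 0.5 * 1025 * 9.81 * 14957 * 28.09 / 44280.0
P = 47703.6 W

47703.6


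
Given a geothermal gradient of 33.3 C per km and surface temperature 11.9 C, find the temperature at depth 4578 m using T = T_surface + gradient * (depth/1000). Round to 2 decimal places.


Convert depth to km: 4578 / 1000 = 4.578 km
Temperature increase = gradient * depth_km = 33.3 * 4.578 = 152.45 C
Temperature at depth = T_surface + delta_T = 11.9 + 152.45
T = 164.35 C

164.35


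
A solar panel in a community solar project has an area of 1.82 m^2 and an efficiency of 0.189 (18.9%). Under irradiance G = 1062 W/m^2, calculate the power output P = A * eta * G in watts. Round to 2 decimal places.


Use the solar power formula P = A * eta * G.
Given: A = 1.82 m^2, eta = 0.189, G = 1062 W/m^2
P = 1.82 * 0.189 * 1062
P = 365.31 W

365.31


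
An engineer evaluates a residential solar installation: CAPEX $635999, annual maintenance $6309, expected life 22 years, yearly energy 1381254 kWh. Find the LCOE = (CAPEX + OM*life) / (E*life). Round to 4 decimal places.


Total cost = CAPEX + OM * lifetime = 635999 + 6309 * 22 = 635999 + 138798 = 774797
Total generation = annual * lifetime = 1381254 * 22 = 30387588 kWh
LCOE = 774797 / 30387588
LCOE = 0.0255 $/kWh

0.0255


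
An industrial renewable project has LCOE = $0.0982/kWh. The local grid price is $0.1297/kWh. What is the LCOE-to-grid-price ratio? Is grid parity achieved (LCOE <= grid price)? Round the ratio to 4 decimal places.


Compare LCOE to grid price:
  LCOE = $0.0982/kWh, Grid price = $0.1297/kWh
  Ratio = LCOE / grid_price = 0.0982 / 0.1297 = 0.7571
  Grid parity achieved (ratio <= 1)? yes

0.7571


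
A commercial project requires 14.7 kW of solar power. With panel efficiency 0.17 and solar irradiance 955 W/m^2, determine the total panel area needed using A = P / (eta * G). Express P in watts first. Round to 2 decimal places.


Convert target power to watts: P = 14.7 * 1000 = 14700.0 W
Compute denominator: eta * G = 0.17 * 955 = 162.35
Required area A = P / (eta * G) = 14700.0 / 162.35
A = 90.55 m^2

90.55


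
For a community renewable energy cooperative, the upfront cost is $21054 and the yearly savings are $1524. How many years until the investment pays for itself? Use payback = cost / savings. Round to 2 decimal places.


Simple payback period = initial cost / annual savings
Payback = 21054 / 1524
Payback = 13.81 years

13.81


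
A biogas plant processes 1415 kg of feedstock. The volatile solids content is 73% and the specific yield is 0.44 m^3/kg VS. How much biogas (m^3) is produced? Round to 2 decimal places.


Compute volatile solids:
  VS = mass * VS_fraction = 1415 * 0.73 = 1032.95 kg
Calculate biogas volume:
  Biogas = VS * specific_yield = 1032.95 * 0.44
  Biogas = 454.50 m^3

454.50


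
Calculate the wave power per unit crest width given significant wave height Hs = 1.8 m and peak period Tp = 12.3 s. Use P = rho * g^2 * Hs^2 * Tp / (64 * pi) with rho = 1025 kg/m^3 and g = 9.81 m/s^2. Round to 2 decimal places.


Apply wave power formula:
  g^2 = 9.81^2 = 96.2361
  Hs^2 = 1.8^2 = 3.24
  Numerator = rho * g^2 * Hs^2 * Tp = 1025 * 96.2361 * 3.24 * 12.3 = 3931081.08
  Denominator = 64 * pi = 201.0619
  P = 3931081.08 / 201.0619 = 19551.59 W/m

19551.59


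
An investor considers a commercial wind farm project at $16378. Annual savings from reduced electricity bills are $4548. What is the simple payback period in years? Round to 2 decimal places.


Simple payback period = initial cost / annual savings
Payback = 16378 / 4548
Payback = 3.60 years

3.60


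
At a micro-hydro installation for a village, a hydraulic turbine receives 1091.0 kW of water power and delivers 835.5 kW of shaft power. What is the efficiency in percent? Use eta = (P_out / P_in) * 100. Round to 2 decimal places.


Turbine efficiency = (output power / input power) * 100
eta = (835.5 / 1091.0) * 100
eta = 76.58%

76.58


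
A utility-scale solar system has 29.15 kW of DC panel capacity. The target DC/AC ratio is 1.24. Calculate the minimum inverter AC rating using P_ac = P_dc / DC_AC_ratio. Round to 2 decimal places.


The inverter AC capacity is determined by the DC/AC ratio.
Given: P_dc = 29.15 kW, DC/AC ratio = 1.24
P_ac = P_dc / ratio = 29.15 / 1.24
P_ac = 23.51 kW

23.51


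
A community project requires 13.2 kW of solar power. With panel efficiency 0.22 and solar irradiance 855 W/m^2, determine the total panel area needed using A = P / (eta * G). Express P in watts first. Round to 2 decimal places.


Convert target power to watts: P = 13.2 * 1000 = 13200.0 W
Compute denominator: eta * G = 0.22 * 855 = 188.1
Required area A = P / (eta * G) = 13200.0 / 188.1
A = 70.18 m^2

70.18


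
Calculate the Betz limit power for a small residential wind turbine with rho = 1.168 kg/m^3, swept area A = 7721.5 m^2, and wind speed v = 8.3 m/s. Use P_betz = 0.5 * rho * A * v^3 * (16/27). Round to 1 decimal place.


The Betz coefficient Cp_max = 16/27 = 0.5926
v^3 = 8.3^3 = 571.787
P_betz = 0.5 * rho * A * v^3 * Cp_max
P_betz = 0.5 * 1.168 * 7721.5 * 571.787 * 0.5926
P_betz = 1527935.5 W

1527935.5


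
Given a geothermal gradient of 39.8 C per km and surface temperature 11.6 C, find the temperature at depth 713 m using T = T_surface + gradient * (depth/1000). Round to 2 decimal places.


Convert depth to km: 713 / 1000 = 0.713 km
Temperature increase = gradient * depth_km = 39.8 * 0.713 = 28.38 C
Temperature at depth = T_surface + delta_T = 11.6 + 28.38
T = 39.98 C

39.98


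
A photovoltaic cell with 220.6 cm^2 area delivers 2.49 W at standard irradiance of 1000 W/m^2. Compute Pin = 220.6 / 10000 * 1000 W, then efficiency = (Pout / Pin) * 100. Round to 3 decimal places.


First compute the input power:
  Pin = area_cm2 / 10000 * G = 220.6 / 10000 * 1000 = 22.06 W
Then compute efficiency:
  Efficiency = (Pout / Pin) * 100 = (2.49 / 22.06) * 100
  Efficiency = 11.287%

11.287


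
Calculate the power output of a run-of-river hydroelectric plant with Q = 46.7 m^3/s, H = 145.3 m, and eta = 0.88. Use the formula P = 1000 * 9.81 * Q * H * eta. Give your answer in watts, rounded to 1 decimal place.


Apply the hydropower formula P = rho * g * Q * H * eta
rho * g = 1000 * 9.81 = 9810.0
P = 9810.0 * 46.7 * 145.3 * 0.88
P = 58577950.7 W

58577950.7


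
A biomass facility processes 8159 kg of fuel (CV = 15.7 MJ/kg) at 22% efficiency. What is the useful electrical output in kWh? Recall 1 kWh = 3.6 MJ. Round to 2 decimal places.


Total energy = mass * CV = 8159 * 15.7 = 128096.3 MJ
Useful energy = total * eta = 128096.3 * 0.22 = 28181.19 MJ
Convert to kWh: 28181.19 / 3.6
Useful energy = 7828.11 kWh

7828.11


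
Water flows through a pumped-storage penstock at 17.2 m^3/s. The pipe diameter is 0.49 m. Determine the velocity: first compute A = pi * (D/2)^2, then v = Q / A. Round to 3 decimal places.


Compute pipe cross-sectional area:
  A = pi * (D/2)^2 = pi * (0.49/2)^2 = 0.1886 m^2
Calculate velocity:
  v = Q / A = 17.2 / 0.1886
  v = 91.211 m/s

91.211


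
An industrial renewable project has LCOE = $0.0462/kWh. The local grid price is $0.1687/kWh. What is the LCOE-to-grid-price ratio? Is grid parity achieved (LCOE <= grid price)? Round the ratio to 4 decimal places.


Compare LCOE to grid price:
  LCOE = $0.0462/kWh, Grid price = $0.1687/kWh
  Ratio = LCOE / grid_price = 0.0462 / 0.1687 = 0.2739
  Grid parity achieved (ratio <= 1)? yes

0.2739


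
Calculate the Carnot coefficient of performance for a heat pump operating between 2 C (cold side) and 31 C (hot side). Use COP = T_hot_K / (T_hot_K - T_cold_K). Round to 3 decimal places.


Convert to Kelvin:
  T_hot = 31 + 273.15 = 304.15 K
  T_cold = 2 + 273.15 = 275.15 K
Apply Carnot COP formula:
  COP = T_hot_K / (T_hot_K - T_cold_K) = 304.15 / 29.0
  COP = 10.488

10.488


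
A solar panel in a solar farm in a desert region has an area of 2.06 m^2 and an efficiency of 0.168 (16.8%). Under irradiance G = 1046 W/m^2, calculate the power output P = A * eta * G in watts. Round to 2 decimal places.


Use the solar power formula P = A * eta * G.
Given: A = 2.06 m^2, eta = 0.168, G = 1046 W/m^2
P = 2.06 * 0.168 * 1046
P = 362.00 W

362.00


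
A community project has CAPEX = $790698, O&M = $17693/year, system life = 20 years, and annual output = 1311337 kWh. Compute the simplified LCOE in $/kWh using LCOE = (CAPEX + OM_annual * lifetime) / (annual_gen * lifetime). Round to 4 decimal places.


Total cost = CAPEX + OM * lifetime = 790698 + 17693 * 20 = 790698 + 353860 = 1144558
Total generation = annual * lifetime = 1311337 * 20 = 26226740 kWh
LCOE = 1144558 / 26226740
LCOE = 0.0436 $/kWh

0.0436


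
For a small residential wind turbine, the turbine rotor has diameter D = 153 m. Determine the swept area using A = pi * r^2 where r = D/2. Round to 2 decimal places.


Compute the rotor radius:
  r = D / 2 = 153 / 2 = 76.5 m
Calculate swept area:
  A = pi * r^2 = pi * 76.5^2
  A = 18385.39 m^2

18385.39


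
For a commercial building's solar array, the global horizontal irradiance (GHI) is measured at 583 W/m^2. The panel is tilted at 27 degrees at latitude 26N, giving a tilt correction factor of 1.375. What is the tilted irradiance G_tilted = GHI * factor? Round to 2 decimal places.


Identify the given values:
  GHI = 583 W/m^2, tilt correction factor = 1.375
Apply the formula G_tilted = GHI * factor:
  G_tilted = 583 * 1.375
  G_tilted = 801.63 W/m^2

801.63


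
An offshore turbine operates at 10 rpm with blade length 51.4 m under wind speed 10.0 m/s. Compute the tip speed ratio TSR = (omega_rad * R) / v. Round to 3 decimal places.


Convert rotational speed to rad/s:
  omega = 10 * 2 * pi / 60 = 1.0472 rad/s
Compute tip speed:
  v_tip = omega * R = 1.0472 * 51.4 = 53.826 m/s
Tip speed ratio:
  TSR = v_tip / v_wind = 53.826 / 10.0 = 5.383

5.383


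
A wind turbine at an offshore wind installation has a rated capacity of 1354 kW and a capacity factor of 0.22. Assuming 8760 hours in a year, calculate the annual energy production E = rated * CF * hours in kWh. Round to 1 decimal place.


Annual energy = rated_kW * capacity_factor * hours_per_year
Given: P_rated = 1354 kW, CF = 0.22, hours = 8760
E = 1354 * 0.22 * 8760
E = 2609428.8 kWh

2609428.8


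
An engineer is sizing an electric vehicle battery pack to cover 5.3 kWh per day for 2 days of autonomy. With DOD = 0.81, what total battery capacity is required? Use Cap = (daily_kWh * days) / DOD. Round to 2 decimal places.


Total energy needed = daily * days = 5.3 * 2 = 10.6 kWh
Account for depth of discharge:
  Cap = total_energy / DOD = 10.6 / 0.81
  Cap = 13.09 kWh

13.09


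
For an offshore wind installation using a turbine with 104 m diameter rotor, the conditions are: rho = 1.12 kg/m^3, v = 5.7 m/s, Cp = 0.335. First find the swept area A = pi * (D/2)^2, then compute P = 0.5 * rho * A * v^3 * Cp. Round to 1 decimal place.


Step 1 -- Compute swept area:
  A = pi * (D/2)^2 = pi * (104/2)^2 = 8494.87 m^2
Step 2 -- Apply wind power equation:
  P = 0.5 * rho * A * v^3 * Cp
  v^3 = 5.7^3 = 185.193
  P = 0.5 * 1.12 * 8494.87 * 185.193 * 0.335
  P = 295130.4 W

295130.4


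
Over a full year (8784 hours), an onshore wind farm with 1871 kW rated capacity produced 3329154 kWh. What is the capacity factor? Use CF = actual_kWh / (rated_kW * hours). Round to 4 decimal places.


Capacity factor = actual output / maximum possible output
Maximum possible = rated * hours = 1871 * 8784 = 16434864 kWh
CF = 3329154 / 16434864
CF = 0.2026

0.2026


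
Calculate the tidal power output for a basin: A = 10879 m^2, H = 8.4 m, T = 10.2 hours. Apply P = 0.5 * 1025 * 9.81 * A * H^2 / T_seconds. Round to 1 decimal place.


Convert period to seconds: T = 10.2 * 3600 = 36720.0 s
H^2 = 8.4^2 = 70.56
P = 0.5 * rho * g * A * H^2 / T
P = 0.5 * 1025 * 9.81 * 10879 * 70.56 / 36720.0
P = 105101.2 W

105101.2


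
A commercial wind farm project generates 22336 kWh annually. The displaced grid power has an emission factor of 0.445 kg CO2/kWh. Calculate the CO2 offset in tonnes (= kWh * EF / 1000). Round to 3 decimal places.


CO2 offset in kg = generation * emission_factor
CO2 offset = 22336 * 0.445 = 9939.52 kg
Convert to tonnes:
  CO2 offset = 9939.52 / 1000 = 9.940 tonnes

9.940
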